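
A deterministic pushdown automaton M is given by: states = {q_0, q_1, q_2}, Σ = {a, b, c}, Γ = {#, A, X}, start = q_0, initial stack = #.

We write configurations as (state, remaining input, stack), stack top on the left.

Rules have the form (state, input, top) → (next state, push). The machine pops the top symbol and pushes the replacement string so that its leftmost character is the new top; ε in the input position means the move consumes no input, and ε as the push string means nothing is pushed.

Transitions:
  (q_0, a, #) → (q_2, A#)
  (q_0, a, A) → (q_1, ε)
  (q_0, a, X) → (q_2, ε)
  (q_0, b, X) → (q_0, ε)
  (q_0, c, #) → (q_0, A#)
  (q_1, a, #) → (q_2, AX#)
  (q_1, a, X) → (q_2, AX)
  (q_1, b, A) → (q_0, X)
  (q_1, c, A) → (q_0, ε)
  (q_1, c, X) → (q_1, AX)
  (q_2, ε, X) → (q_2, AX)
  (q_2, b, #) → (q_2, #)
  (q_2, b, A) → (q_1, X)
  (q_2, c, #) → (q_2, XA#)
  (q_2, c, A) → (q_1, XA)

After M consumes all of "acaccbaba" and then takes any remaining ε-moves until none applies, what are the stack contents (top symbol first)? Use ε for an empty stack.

AXXAXA#

(q_0, acaccbaba, #) ⊢ (q_2, caccbaba, A#) ⊢ (q_1, accbaba, XA#) ⊢ (q_2, ccbaba, AXA#) ⊢ (q_1, cbaba, XAXA#) ⊢ (q_1, baba, AXAXA#) ⊢ (q_0, aba, XXAXA#) ⊢ (q_2, ba, XAXA#) ⊢ (q_2, ba, AXAXA#) ⊢ (q_1, a, XXAXA#) ⊢ (q_2, ε, AXXAXA#)
All input consumed in state q_2 with stack AXXAXA#.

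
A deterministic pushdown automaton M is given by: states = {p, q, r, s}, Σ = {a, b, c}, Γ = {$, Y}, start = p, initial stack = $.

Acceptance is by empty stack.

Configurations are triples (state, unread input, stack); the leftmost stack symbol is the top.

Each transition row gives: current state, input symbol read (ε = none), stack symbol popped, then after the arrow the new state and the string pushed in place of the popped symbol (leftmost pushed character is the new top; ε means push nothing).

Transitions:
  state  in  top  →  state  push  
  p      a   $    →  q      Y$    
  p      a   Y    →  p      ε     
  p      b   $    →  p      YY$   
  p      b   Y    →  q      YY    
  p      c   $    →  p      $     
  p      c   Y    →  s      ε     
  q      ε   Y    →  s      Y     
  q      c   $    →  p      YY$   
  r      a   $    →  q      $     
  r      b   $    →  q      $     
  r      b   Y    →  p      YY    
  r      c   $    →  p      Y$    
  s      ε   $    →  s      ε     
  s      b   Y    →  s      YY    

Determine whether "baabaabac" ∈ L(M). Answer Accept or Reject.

Accept

(p, baabaabac, $) ⊢ (p, aabaabac, YY$) ⊢ (p, abaabac, Y$) ⊢ (p, baabac, $) ⊢ (p, aabac, YY$) ⊢ (p, abac, Y$) ⊢ (p, bac, $) ⊢ (p, ac, YY$) ⊢ (p, c, Y$) ⊢ (s, ε, $) ⊢ (s, ε, ε)
All input consumed and the stack is empty.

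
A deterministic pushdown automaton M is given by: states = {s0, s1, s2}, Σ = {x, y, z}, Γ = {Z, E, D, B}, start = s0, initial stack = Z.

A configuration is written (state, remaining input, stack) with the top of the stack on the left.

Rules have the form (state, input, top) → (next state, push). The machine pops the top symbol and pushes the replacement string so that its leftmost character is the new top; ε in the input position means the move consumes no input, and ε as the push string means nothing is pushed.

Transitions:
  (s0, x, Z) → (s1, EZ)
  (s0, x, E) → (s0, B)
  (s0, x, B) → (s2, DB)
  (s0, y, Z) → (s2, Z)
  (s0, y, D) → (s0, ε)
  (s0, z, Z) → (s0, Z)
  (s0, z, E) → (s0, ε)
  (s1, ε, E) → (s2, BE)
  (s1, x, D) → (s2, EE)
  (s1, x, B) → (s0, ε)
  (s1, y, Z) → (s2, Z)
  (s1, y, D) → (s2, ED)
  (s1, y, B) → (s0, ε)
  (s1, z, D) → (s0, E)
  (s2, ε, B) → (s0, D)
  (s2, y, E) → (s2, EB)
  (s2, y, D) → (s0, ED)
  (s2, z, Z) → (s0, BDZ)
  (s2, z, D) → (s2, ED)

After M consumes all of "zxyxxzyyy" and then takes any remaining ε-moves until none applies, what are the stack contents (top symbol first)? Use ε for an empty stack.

(s0, zxyxxzyyy, Z)
  read z, top Z: go to s0, push Z → (s0, xyxxzyyy, Z)
  read x, top Z: go to s1, push EZ → (s1, yxxzyyy, EZ)
  ε-move, top E: go to s2, push BE → (s2, yxxzyyy, BEZ)
  ε-move, top B: go to s0, push D → (s0, yxxzyyy, DEZ)
  read y, top D: go to s0, push ε → (s0, xxzyyy, EZ)
  read x, top E: go to s0, push B → (s0, xzyyy, BZ)
  read x, top B: go to s2, push DB → (s2, zyyy, DBZ)
  read z, top D: go to s2, push ED → (s2, yyy, EDBZ)
  read y, top E: go to s2, push EB → (s2, yy, EBDBZ)
  read y, top E: go to s2, push EB → (s2, y, EBBDBZ)
  read y, top E: go to s2, push EB → (s2, ε, EBBBDBZ)
All input consumed in state s2 with stack EBBBDBZ.

EBBBDBZ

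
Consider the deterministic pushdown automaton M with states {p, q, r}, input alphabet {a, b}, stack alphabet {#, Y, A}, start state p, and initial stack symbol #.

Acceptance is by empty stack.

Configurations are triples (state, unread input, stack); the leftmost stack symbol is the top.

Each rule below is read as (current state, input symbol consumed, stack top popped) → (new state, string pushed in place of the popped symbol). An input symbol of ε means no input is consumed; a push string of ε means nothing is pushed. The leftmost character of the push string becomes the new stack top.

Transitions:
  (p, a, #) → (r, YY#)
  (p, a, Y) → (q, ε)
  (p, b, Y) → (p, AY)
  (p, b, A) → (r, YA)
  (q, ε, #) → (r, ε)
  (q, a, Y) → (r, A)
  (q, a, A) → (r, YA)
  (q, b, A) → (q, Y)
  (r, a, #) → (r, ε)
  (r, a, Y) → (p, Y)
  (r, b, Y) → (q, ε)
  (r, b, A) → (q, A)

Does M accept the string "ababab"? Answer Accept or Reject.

Reject

(p, ababab, #) ⊢ (r, babab, YY#) ⊢ (q, abab, Y#) ⊢ (r, bab, A#) ⊢ (q, ab, A#) ⊢ (r, b, YA#) ⊢ (q, ε, A#)
All input consumed; stack is A#, not empty, and no further ε-move applies.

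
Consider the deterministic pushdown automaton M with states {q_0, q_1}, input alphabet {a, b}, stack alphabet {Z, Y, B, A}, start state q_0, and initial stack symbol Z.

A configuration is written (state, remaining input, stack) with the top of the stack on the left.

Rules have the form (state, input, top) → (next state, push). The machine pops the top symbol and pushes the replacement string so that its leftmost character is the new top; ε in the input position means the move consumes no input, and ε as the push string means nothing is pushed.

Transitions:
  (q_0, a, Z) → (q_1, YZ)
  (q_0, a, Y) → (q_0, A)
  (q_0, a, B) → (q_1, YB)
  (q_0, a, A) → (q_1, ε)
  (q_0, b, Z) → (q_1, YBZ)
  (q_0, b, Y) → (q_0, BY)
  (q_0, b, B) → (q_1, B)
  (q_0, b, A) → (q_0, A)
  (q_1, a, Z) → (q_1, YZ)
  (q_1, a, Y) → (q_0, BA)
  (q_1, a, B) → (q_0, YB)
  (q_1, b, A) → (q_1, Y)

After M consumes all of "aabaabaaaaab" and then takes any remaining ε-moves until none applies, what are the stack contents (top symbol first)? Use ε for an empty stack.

(q_0, aabaabaaaaab, Z) ⊢ (q_1, abaabaaaaab, YZ) ⊢ (q_0, baabaaaaab, BAZ) ⊢ (q_1, aabaaaaab, BAZ) ⊢ (q_0, abaaaaab, YBAZ) ⊢ (q_0, baaaaab, ABAZ) ⊢ (q_0, aaaaab, ABAZ) ⊢ (q_1, aaaab, BAZ) ⊢ (q_0, aaab, YBAZ) ⊢ (q_0, aab, ABAZ) ⊢ (q_1, ab, BAZ) ⊢ (q_0, b, YBAZ) ⊢ (q_0, ε, BYBAZ)
All input consumed in state q_0 with stack BYBAZ.

BYBAZ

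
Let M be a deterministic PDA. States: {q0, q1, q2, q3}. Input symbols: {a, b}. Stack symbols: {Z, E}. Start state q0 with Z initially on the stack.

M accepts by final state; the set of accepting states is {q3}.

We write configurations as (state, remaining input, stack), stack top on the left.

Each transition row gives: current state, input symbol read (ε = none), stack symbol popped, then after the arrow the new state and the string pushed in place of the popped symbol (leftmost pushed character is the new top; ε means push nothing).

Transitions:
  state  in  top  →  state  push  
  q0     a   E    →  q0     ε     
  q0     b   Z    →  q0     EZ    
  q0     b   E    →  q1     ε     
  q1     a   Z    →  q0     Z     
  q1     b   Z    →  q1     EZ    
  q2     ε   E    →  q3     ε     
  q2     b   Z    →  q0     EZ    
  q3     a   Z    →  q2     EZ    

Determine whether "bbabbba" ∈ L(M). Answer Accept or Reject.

(q0, bbabbba, Z) ⊢ (q0, babbba, EZ) ⊢ (q1, abbba, Z) ⊢ (q0, bbba, Z) ⊢ (q0, bba, EZ) ⊢ (q1, ba, Z) ⊢ (q1, a, EZ)
No transition applies at (q1, a, EZ); input not fully consumed.

Reject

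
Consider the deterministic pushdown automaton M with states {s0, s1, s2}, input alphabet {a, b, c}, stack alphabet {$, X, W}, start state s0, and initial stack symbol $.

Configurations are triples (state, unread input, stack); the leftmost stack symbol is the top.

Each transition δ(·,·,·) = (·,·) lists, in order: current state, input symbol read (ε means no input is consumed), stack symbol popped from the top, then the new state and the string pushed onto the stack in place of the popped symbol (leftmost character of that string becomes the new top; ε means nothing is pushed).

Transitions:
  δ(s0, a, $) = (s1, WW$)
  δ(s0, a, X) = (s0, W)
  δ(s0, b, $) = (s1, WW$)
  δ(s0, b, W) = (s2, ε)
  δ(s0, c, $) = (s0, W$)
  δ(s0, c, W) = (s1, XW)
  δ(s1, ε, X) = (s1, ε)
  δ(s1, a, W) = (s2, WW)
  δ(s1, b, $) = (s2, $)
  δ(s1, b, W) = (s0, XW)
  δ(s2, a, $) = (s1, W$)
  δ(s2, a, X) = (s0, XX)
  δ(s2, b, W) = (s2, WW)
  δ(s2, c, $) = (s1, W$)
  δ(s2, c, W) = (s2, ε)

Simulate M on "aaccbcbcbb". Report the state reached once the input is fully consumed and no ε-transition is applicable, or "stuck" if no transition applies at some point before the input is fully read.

s2

(s0, aaccbcbcbb, $)
  read a, top $: go to s1, push WW$ → (s1, accbcbcbb, WW$)
  read a, top W: go to s2, push WW → (s2, ccbcbcbb, WWW$)
  read c, top W: go to s2, push ε → (s2, cbcbcbb, WW$)
  read c, top W: go to s2, push ε → (s2, bcbcbb, W$)
  read b, top W: go to s2, push WW → (s2, cbcbb, WW$)
  read c, top W: go to s2, push ε → (s2, bcbb, W$)
  read b, top W: go to s2, push WW → (s2, cbb, WW$)
  read c, top W: go to s2, push ε → (s2, bb, W$)
  read b, top W: go to s2, push WW → (s2, b, WW$)
  read b, top W: go to s2, push WW → (s2, ε, WWW$)
All input consumed; M is in state s2.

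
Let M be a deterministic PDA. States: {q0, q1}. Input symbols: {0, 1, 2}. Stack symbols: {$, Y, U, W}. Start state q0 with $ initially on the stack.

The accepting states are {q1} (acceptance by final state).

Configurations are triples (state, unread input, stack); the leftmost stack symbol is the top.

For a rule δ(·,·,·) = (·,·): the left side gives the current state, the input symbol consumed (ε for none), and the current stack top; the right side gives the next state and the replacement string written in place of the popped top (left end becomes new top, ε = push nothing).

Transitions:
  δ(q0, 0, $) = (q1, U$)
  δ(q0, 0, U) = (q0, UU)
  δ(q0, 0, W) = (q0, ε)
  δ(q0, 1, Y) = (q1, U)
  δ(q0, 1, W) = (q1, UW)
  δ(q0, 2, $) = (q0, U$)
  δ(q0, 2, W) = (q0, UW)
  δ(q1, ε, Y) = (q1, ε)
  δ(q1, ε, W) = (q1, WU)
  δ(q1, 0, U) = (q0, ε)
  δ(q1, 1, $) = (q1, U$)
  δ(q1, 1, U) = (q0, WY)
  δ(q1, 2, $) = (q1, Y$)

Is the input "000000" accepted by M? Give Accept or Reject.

(q0, 000000, $)
  read 0, top $: go to q1, push U$ → (q1, 00000, U$)
  read 0, top U: go to q0, push ε → (q0, 0000, $)
  read 0, top $: go to q1, push U$ → (q1, 000, U$)
  read 0, top U: go to q0, push ε → (q0, 00, $)
  read 0, top $: go to q1, push U$ → (q1, 0, U$)
  read 0, top U: go to q0, push ε → (q0, ε, $)
All input consumed; state q0 ∉ F and no further ε-move applies.

Reject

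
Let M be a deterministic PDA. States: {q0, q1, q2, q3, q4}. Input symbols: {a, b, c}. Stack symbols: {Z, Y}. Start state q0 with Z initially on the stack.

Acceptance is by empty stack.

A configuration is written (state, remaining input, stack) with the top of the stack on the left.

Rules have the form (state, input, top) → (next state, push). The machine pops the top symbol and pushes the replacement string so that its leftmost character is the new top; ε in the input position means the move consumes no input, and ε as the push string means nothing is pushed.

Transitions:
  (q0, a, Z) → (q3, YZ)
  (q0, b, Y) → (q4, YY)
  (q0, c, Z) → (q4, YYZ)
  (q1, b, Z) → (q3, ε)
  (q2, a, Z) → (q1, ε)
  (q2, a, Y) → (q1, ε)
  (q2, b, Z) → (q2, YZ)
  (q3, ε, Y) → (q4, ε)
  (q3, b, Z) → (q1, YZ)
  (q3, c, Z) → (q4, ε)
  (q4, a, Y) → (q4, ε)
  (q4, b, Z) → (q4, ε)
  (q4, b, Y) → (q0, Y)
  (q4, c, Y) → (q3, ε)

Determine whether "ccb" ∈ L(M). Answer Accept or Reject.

(q0, ccb, Z)
  read c, top Z: go to q4, push YYZ → (q4, cb, YYZ)
  read c, top Y: go to q3, push ε → (q3, b, YZ)
  ε-move, top Y: go to q4, push ε → (q4, b, Z)
  read b, top Z: go to q4, push ε → (q4, ε, ε)
All input consumed and the stack is empty.

Accept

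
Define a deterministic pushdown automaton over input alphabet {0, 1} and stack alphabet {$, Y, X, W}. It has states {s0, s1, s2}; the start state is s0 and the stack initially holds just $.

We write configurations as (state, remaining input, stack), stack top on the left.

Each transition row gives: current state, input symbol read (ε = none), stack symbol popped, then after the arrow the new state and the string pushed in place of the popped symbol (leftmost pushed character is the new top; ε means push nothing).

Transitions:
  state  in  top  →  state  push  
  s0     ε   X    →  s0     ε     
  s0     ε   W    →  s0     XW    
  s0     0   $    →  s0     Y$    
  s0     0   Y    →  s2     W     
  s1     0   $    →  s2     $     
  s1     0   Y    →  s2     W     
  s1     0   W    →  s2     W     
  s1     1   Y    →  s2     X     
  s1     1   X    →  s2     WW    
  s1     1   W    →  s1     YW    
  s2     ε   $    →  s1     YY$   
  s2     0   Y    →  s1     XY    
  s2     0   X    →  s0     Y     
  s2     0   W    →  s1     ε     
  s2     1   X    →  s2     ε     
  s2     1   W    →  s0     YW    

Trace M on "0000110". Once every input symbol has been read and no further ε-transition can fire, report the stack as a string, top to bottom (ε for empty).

XY$

(s0, 0000110, $)
  read 0, top $: go to s0, push Y$ → (s0, 000110, Y$)
  read 0, top Y: go to s2, push W → (s2, 00110, W$)
  read 0, top W: go to s1, push ε → (s1, 0110, $)
  read 0, top $: go to s2, push $ → (s2, 110, $)
  ε-move, top $: go to s1, push YY$ → (s1, 110, YY$)
  read 1, top Y: go to s2, push X → (s2, 10, XY$)
  read 1, top X: go to s2, push ε → (s2, 0, Y$)
  read 0, top Y: go to s1, push XY → (s1, ε, XY$)
All input consumed in state s1 with stack XY$.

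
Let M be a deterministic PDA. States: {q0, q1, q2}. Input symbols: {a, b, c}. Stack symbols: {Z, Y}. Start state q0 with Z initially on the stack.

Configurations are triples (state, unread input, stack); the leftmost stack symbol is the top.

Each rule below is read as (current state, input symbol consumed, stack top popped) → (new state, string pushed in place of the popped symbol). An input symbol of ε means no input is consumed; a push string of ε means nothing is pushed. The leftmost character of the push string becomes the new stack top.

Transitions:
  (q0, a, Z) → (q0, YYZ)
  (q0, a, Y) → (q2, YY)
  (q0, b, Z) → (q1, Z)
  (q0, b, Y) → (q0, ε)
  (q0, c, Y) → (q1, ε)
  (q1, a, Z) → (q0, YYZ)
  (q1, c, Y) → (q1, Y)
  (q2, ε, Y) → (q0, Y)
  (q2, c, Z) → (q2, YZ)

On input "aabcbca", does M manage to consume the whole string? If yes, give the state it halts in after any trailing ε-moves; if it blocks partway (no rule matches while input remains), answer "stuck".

stuck

(q0, aabcbca, Z) ⊢ (q0, abcbca, YYZ) ⊢ (q2, bcbca, YYYZ) ⊢ (q0, bcbca, YYYZ) ⊢ (q0, cbca, YYZ) ⊢ (q1, bca, YZ)
No transition for (q1, b, top Y); M blocks with input bca remaining.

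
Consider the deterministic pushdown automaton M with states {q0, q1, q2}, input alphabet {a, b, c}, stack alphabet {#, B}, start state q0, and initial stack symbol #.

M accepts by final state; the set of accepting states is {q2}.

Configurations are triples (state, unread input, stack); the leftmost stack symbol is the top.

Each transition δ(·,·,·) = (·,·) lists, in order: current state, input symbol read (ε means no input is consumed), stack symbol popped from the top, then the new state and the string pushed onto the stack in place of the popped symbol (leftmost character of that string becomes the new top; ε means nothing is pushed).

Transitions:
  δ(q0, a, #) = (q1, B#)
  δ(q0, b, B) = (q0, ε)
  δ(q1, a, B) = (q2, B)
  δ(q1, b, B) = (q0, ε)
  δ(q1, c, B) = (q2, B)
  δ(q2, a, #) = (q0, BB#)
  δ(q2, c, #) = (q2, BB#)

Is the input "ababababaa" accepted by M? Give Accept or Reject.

(q0, ababababaa, #)
  read a, top #: go to q1, push B# → (q1, babababaa, B#)
  read b, top B: go to q0, push ε → (q0, abababaa, #)
  read a, top #: go to q1, push B# → (q1, bababaa, B#)
  read b, top B: go to q0, push ε → (q0, ababaa, #)
  read a, top #: go to q1, push B# → (q1, babaa, B#)
  read b, top B: go to q0, push ε → (q0, abaa, #)
  read a, top #: go to q1, push B# → (q1, baa, B#)
  read b, top B: go to q0, push ε → (q0, aa, #)
  read a, top #: go to q1, push B# → (q1, a, B#)
  read a, top B: go to q2, push B → (q2, ε, B#)
All input consumed; state q2 ∈ F.

Accept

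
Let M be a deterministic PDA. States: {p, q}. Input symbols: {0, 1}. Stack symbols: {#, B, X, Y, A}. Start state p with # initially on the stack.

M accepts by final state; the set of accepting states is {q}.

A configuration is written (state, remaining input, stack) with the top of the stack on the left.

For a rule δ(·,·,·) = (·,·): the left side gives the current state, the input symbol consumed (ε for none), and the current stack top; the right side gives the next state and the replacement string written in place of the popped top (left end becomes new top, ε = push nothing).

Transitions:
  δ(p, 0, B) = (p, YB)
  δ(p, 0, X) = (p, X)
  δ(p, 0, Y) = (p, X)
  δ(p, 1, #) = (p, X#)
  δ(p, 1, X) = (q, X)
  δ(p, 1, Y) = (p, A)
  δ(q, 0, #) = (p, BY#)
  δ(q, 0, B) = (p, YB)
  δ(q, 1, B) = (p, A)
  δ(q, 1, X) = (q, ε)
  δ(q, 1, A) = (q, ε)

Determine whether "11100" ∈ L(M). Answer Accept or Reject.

(p, 11100, #)
  read 1, top #: go to p, push X# → (p, 1100, X#)
  read 1, top X: go to q, push X → (q, 100, X#)
  read 1, top X: go to q, push ε → (q, 00, #)
  read 0, top #: go to p, push BY# → (p, 0, BY#)
  read 0, top B: go to p, push YB → (p, ε, YBY#)
All input consumed; state p ∉ F and no further ε-move applies.

Reject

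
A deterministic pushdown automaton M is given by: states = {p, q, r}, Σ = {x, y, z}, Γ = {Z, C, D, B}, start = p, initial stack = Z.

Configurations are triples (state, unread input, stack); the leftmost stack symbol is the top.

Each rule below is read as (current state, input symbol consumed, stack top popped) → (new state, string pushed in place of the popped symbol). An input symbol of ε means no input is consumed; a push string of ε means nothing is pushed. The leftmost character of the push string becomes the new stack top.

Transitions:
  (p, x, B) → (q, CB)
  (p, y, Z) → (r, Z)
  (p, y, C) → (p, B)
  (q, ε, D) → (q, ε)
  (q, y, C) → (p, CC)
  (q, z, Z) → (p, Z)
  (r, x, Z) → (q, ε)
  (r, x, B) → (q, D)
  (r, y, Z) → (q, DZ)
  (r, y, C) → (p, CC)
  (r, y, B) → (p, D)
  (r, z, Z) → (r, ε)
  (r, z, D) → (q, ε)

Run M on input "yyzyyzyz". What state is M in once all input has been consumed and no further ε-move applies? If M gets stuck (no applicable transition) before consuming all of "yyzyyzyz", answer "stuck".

r

(p, yyzyyzyz, Z)
  read y, top Z: go to r, push Z → (r, yzyyzyz, Z)
  read y, top Z: go to q, push DZ → (q, zyyzyz, DZ)
  ε-move, top D: go to q, push ε → (q, zyyzyz, Z)
  read z, top Z: go to p, push Z → (p, yyzyz, Z)
  read y, top Z: go to r, push Z → (r, yzyz, Z)
  read y, top Z: go to q, push DZ → (q, zyz, DZ)
  ε-move, top D: go to q, push ε → (q, zyz, Z)
  read z, top Z: go to p, push Z → (p, yz, Z)
  read y, top Z: go to r, push Z → (r, z, Z)
  read z, top Z: go to r, push ε → (r, ε, ε)
All input consumed; M is in state r.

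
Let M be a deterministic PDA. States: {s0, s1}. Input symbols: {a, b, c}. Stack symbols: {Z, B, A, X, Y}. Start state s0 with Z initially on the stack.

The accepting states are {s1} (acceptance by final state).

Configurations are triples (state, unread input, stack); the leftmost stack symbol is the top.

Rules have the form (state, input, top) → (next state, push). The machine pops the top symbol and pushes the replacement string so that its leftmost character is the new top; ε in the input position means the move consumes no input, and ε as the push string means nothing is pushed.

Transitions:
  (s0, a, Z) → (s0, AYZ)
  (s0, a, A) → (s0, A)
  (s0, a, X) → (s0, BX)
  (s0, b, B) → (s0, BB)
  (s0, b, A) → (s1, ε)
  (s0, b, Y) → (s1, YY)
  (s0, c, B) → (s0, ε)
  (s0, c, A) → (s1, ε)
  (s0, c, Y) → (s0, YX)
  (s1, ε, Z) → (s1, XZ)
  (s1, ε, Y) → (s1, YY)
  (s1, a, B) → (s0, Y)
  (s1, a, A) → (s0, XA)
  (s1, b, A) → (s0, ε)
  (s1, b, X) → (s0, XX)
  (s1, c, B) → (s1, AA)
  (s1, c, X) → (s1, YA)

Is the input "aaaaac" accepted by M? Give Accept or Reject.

(s0, aaaaac, Z) ⊢ (s0, aaaac, AYZ) ⊢ (s0, aaac, AYZ) ⊢ (s0, aac, AYZ) ⊢ (s0, ac, AYZ) ⊢ (s0, c, AYZ) ⊢ (s1, ε, YZ)
All input consumed; state s1 ∈ F.

Accept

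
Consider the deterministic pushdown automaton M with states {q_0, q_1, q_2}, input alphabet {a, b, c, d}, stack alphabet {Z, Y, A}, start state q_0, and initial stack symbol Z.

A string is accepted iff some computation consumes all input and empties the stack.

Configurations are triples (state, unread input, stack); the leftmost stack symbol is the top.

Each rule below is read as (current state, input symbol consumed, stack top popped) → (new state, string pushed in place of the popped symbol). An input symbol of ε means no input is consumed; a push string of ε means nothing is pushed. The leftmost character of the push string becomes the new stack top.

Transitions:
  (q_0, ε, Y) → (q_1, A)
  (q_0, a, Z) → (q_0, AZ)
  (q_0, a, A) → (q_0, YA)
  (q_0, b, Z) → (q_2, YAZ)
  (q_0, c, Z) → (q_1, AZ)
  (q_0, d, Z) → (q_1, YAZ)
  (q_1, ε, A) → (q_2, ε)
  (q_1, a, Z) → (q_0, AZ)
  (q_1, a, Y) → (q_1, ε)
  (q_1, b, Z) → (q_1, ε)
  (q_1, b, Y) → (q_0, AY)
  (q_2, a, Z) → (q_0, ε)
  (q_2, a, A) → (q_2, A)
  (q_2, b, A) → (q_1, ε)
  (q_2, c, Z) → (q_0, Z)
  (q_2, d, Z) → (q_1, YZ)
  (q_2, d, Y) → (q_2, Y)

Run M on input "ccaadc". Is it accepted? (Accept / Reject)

(q_0, ccaadc, Z)
  read c, top Z: go to q_1, push AZ → (q_1, caadc, AZ)
  ε-move, top A: go to q_2, push ε → (q_2, caadc, Z)
  read c, top Z: go to q_0, push Z → (q_0, aadc, Z)
  read a, top Z: go to q_0, push AZ → (q_0, adc, AZ)
  read a, top A: go to q_0, push YA → (q_0, dc, YAZ)
  ε-move, top Y: go to q_1, push A → (q_1, dc, AAZ)
  ε-move, top A: go to q_2, push ε → (q_2, dc, AZ)
No transition applies at (q_2, dc, AZ); input not fully consumed.

Reject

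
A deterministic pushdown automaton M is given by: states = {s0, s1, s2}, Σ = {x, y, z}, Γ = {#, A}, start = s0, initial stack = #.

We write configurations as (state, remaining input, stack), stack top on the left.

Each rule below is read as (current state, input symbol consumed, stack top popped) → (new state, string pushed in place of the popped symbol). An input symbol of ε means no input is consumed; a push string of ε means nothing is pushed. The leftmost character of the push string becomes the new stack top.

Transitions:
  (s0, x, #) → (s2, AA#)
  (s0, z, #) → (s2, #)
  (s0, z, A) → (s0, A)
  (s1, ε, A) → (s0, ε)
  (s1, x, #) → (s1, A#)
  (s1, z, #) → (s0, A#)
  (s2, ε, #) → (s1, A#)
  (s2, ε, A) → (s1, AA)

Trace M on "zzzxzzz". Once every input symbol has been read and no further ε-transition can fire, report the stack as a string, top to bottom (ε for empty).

(s0, zzzxzzz, #)
  read z, top #: go to s2, push # → (s2, zzxzzz, #)
  ε-move, top #: go to s1, push A# → (s1, zzxzzz, A#)
  ε-move, top A: go to s0, push ε → (s0, zzxzzz, #)
  read z, top #: go to s2, push # → (s2, zxzzz, #)
  ε-move, top #: go to s1, push A# → (s1, zxzzz, A#)
  ε-move, top A: go to s0, push ε → (s0, zxzzz, #)
  read z, top #: go to s2, push # → (s2, xzzz, #)
  ε-move, top #: go to s1, push A# → (s1, xzzz, A#)
  ε-move, top A: go to s0, push ε → (s0, xzzz, #)
  read x, top #: go to s2, push AA# → (s2, zzz, AA#)
  ε-move, top A: go to s1, push AA → (s1, zzz, AAA#)
  ε-move, top A: go to s0, push ε → (s0, zzz, AA#)
  read z, top A: go to s0, push A → (s0, zz, AA#)
  read z, top A: go to s0, push A → (s0, z, AA#)
  read z, top A: go to s0, push A → (s0, ε, AA#)
All input consumed in state s0 with stack AA#.

AA#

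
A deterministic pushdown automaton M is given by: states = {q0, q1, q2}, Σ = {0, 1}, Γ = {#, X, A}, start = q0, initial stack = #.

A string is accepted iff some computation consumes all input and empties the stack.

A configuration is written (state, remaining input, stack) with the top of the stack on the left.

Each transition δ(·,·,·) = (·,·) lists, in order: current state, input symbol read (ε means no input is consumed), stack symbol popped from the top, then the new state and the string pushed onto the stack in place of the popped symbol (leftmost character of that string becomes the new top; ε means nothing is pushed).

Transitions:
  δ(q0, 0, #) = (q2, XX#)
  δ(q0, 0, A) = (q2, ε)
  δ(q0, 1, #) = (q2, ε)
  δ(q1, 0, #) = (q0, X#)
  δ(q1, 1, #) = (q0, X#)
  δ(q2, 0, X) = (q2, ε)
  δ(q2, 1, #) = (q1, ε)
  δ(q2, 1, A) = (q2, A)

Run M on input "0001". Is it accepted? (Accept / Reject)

(q0, 0001, #)
  read 0, top #: go to q2, push XX# → (q2, 001, XX#)
  read 0, top X: go to q2, push ε → (q2, 01, X#)
  read 0, top X: go to q2, push ε → (q2, 1, #)
  read 1, top #: go to q1, push ε → (q1, ε, ε)
All input consumed and the stack is empty.

Accept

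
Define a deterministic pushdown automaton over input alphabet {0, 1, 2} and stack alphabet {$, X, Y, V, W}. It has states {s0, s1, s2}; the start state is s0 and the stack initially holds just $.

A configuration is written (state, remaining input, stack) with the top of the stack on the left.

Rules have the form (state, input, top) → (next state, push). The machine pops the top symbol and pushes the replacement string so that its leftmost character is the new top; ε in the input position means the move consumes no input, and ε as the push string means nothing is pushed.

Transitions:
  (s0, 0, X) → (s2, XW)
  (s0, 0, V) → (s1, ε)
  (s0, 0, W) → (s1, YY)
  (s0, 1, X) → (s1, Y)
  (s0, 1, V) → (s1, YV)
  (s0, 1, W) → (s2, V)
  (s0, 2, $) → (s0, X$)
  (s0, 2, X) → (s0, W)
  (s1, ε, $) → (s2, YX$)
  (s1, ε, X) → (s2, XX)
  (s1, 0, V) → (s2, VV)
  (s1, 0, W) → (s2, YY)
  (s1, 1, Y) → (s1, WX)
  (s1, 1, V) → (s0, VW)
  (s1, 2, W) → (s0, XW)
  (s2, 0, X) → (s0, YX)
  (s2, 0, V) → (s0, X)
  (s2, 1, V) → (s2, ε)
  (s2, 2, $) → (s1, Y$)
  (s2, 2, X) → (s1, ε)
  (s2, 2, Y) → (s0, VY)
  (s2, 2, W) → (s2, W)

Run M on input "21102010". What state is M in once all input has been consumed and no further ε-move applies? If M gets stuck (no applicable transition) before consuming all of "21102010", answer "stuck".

(s0, 21102010, $) ⊢ (s0, 1102010, X$) ⊢ (s1, 102010, Y$) ⊢ (s1, 02010, WX$) ⊢ (s2, 2010, YYX$) ⊢ (s0, 010, VYYX$) ⊢ (s1, 10, YYX$) ⊢ (s1, 0, WXYX$) ⊢ (s2, ε, YYXYX$)
All input consumed; M is in state s2.

s2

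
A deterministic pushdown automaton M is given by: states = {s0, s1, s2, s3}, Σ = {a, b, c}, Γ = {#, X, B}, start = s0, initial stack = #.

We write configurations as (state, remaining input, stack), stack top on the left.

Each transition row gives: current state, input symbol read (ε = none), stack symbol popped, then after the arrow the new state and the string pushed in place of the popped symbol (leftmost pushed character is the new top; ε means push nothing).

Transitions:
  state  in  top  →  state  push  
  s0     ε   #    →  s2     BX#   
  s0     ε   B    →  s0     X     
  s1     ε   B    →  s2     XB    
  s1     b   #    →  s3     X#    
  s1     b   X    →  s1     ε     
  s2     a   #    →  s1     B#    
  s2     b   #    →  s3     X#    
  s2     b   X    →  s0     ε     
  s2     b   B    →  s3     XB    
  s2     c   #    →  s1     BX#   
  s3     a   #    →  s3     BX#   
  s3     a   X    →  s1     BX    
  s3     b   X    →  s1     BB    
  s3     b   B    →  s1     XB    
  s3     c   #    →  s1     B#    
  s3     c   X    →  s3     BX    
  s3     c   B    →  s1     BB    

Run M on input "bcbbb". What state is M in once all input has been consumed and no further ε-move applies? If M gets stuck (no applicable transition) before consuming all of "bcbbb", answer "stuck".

s0

(s0, bcbbb, #)
  ε-move, top #: go to s2, push BX# → (s2, bcbbb, BX#)
  read b, top B: go to s3, push XB → (s3, cbbb, XBX#)
  read c, top X: go to s3, push BX → (s3, bbb, BXBX#)
  read b, top B: go to s1, push XB → (s1, bb, XBXBX#)
  read b, top X: go to s1, push ε → (s1, b, BXBX#)
  ε-move, top B: go to s2, push XB → (s2, b, XBXBX#)
  read b, top X: go to s0, push ε → (s0, ε, BXBX#)
  ε-move, top B: go to s0, push X → (s0, ε, XXBX#)
All input consumed; M is in state s0.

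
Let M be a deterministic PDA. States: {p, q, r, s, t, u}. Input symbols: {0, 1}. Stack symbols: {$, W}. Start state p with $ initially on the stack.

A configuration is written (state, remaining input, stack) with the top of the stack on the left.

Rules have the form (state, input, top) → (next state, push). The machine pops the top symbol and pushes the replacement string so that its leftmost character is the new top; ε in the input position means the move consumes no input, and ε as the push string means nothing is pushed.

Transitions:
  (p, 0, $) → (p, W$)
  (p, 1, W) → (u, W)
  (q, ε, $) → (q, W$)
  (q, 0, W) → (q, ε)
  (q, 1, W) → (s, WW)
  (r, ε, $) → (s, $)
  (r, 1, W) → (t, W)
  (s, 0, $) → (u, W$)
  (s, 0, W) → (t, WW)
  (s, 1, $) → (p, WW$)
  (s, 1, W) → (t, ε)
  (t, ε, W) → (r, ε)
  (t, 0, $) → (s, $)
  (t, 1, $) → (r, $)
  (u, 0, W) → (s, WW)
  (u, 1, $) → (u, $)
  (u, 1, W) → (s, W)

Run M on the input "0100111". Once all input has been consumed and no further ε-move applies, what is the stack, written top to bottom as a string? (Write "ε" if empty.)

WW$

(p, 0100111, $)
  read 0, top $: go to p, push W$ → (p, 100111, W$)
  read 1, top W: go to u, push W → (u, 00111, W$)
  read 0, top W: go to s, push WW → (s, 0111, WW$)
  read 0, top W: go to t, push WW → (t, 111, WWW$)
  ε-move, top W: go to r, push ε → (r, 111, WW$)
  read 1, top W: go to t, push W → (t, 11, WW$)
  ε-move, top W: go to r, push ε → (r, 11, W$)
  read 1, top W: go to t, push W → (t, 1, W$)
  ε-move, top W: go to r, push ε → (r, 1, $)
  ε-move, top $: go to s, push $ → (s, 1, $)
  read 1, top $: go to p, push WW$ → (p, ε, WW$)
All input consumed in state p with stack WW$.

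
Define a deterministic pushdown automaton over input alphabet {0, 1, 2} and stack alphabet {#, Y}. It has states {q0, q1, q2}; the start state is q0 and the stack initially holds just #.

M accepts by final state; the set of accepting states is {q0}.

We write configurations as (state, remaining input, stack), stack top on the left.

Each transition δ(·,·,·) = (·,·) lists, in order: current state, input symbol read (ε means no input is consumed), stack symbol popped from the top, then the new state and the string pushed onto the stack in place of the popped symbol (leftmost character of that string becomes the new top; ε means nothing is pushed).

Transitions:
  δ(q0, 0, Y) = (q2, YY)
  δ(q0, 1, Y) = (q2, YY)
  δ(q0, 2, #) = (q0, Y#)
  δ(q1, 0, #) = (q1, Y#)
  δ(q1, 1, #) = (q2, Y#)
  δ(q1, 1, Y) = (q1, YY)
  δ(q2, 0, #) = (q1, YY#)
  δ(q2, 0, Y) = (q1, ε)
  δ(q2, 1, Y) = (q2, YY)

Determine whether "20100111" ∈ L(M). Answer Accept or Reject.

(q0, 20100111, #)
  read 2, top #: go to q0, push Y# → (q0, 0100111, Y#)
  read 0, top Y: go to q2, push YY → (q2, 100111, YY#)
  read 1, top Y: go to q2, push YY → (q2, 00111, YYY#)
  read 0, top Y: go to q1, push ε → (q1, 0111, YY#)
No transition applies at (q1, 0111, YY#); input not fully consumed.

Reject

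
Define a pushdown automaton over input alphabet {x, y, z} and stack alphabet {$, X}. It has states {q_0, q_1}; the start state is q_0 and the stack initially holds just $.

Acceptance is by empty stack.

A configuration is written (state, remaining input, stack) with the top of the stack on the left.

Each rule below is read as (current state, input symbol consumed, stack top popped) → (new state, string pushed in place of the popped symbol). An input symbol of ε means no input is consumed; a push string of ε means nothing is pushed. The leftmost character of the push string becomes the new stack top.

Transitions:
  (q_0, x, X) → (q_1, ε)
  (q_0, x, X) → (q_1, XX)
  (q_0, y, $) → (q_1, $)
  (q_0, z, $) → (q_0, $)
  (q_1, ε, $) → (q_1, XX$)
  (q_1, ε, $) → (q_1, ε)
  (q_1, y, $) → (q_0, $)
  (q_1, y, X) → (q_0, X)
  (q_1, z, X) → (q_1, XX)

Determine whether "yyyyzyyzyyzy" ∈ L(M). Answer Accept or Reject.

Accept

One accepting computation: (q_0, yyyyzyyzyyzy, $) ⊢ (q_1, yyyzyyzyyzy, $) ⊢ (q_0, yyzyyzyyzy, $) ⊢ (q_1, yzyyzyyzy, $) ⊢ (q_0, zyyzyyzy, $) ⊢ (q_0, yyzyyzy, $) ⊢ (q_1, yzyyzy, $) ⊢ (q_0, zyyzy, $) ⊢ (q_0, yyzy, $) ⊢ (q_1, yzy, $) ⊢ (q_0, zy, $) ⊢ (q_0, y, $) ⊢ (q_1, ε, $) ⊢ (q_1, ε, ε)
All input consumed and the stack is empty.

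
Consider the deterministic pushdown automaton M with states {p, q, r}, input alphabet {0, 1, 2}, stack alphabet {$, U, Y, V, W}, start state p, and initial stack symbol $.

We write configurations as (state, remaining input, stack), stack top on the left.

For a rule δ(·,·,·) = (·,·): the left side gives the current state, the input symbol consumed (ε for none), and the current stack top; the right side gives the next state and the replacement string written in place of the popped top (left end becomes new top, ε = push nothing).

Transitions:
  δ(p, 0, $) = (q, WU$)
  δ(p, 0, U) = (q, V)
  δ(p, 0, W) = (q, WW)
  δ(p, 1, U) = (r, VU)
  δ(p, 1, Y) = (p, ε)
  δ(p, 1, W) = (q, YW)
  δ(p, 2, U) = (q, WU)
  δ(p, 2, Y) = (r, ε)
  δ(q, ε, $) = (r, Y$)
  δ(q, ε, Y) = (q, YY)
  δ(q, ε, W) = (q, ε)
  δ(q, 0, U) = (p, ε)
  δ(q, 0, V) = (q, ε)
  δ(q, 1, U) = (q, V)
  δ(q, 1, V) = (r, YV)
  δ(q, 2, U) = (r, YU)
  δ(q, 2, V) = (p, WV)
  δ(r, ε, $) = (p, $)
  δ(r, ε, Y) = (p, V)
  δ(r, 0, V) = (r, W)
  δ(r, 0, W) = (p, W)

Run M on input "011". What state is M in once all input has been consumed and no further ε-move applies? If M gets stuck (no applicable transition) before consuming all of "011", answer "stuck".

(p, 011, $) ⊢ (q, 11, WU$) ⊢ (q, 11, U$) ⊢ (q, 1, V$) ⊢ (r, ε, YV$) ⊢ (p, ε, VV$)
All input consumed; M is in state p.

p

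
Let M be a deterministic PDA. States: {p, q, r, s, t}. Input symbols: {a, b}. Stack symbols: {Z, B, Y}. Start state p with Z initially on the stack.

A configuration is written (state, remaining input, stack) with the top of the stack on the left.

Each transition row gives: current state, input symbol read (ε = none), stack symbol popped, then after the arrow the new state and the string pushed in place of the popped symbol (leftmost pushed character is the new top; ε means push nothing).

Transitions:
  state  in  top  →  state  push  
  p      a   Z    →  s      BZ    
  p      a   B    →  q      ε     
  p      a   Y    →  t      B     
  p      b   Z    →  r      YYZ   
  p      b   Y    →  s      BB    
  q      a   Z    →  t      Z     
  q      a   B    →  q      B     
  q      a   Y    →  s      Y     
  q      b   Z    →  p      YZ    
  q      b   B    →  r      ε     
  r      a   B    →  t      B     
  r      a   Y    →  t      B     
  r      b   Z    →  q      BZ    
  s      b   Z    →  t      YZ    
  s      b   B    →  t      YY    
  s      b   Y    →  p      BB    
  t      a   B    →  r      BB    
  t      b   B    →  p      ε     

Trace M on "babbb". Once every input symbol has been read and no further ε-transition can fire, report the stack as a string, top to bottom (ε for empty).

YYBZ

(p, babbb, Z)
  read b, top Z: go to r, push YYZ → (r, abbb, YYZ)
  read a, top Y: go to t, push B → (t, bbb, BYZ)
  read b, top B: go to p, push ε → (p, bb, YZ)
  read b, top Y: go to s, push BB → (s, b, BBZ)
  read b, top B: go to t, push YY → (t, ε, YYBZ)
All input consumed in state t with stack YYBZ.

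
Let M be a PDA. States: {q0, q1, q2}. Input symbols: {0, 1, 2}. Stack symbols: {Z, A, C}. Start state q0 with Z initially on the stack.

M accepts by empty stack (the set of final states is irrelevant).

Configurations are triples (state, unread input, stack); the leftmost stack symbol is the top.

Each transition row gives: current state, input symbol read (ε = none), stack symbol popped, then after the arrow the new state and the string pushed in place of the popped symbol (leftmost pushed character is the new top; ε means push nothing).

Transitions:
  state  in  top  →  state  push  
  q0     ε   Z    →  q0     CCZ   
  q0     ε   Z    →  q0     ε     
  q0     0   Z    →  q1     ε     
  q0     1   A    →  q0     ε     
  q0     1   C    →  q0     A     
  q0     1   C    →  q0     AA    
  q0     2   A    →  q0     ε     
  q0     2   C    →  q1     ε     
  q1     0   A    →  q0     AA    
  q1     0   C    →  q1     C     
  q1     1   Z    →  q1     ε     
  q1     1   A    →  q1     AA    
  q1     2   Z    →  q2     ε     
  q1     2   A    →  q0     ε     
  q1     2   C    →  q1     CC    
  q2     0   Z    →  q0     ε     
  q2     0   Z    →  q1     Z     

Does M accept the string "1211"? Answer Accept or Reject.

One accepting computation: (q0, 1211, Z) ⊢ (q0, 1211, CCZ) ⊢ (q0, 211, ACZ) ⊢ (q0, 11, CZ) ⊢ (q0, 1, AZ) ⊢ (q0, ε, Z) ⊢ (q0, ε, ε)
All input consumed and the stack is empty.

Accept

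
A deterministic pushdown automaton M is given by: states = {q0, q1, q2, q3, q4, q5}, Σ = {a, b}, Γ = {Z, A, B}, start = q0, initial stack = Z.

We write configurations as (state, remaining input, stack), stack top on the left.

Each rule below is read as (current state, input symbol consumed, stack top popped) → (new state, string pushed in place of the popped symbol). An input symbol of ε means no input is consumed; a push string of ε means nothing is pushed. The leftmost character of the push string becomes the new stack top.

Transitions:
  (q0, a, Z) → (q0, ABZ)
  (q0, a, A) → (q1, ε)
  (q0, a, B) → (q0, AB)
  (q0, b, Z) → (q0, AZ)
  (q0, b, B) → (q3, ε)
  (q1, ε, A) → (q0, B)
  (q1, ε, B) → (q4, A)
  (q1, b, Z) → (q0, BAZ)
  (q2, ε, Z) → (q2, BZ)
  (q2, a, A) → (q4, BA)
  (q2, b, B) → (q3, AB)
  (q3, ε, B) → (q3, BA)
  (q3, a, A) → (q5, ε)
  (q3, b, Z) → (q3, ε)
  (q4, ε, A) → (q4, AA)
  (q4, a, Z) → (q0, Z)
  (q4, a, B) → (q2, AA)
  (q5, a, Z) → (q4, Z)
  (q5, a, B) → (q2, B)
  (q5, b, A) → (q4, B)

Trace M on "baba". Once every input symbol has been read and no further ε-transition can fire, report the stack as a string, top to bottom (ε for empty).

ABAZ

(q0, baba, Z)
  read b, top Z: go to q0, push AZ → (q0, aba, AZ)
  read a, top A: go to q1, push ε → (q1, ba, Z)
  read b, top Z: go to q0, push BAZ → (q0, a, BAZ)
  read a, top B: go to q0, push AB → (q0, ε, ABAZ)
All input consumed in state q0 with stack ABAZ.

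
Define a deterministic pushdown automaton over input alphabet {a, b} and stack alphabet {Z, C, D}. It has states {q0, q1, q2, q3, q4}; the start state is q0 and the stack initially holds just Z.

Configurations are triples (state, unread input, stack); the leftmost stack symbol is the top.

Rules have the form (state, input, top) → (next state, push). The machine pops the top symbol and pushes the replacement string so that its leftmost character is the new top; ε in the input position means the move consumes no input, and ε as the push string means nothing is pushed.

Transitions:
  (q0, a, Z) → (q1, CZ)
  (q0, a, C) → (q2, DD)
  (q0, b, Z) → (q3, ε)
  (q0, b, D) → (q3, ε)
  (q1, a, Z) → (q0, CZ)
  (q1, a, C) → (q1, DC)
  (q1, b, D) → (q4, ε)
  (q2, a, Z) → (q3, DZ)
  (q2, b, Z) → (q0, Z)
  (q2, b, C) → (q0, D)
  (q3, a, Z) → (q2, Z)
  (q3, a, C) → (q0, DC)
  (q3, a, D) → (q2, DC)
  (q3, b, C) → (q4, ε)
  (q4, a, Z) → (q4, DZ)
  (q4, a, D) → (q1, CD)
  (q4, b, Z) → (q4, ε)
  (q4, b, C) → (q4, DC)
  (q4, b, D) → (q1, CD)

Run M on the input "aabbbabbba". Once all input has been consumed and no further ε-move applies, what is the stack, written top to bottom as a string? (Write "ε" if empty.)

DCDCDCZ

(q0, aabbbabbba, Z)
  read a, top Z: go to q1, push CZ → (q1, abbbabbba, CZ)
  read a, top C: go to q1, push DC → (q1, bbbabbba, DCZ)
  read b, top D: go to q4, push ε → (q4, bbabbba, CZ)
  read b, top C: go to q4, push DC → (q4, babbba, DCZ)
  read b, top D: go to q1, push CD → (q1, abbba, CDCZ)
  read a, top C: go to q1, push DC → (q1, bbba, DCDCZ)
  read b, top D: go to q4, push ε → (q4, bba, CDCZ)
  read b, top C: go to q4, push DC → (q4, ba, DCDCZ)
  read b, top D: go to q1, push CD → (q1, a, CDCDCZ)
  read a, top C: go to q1, push DC → (q1, ε, DCDCDCZ)
All input consumed in state q1 with stack DCDCDCZ.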